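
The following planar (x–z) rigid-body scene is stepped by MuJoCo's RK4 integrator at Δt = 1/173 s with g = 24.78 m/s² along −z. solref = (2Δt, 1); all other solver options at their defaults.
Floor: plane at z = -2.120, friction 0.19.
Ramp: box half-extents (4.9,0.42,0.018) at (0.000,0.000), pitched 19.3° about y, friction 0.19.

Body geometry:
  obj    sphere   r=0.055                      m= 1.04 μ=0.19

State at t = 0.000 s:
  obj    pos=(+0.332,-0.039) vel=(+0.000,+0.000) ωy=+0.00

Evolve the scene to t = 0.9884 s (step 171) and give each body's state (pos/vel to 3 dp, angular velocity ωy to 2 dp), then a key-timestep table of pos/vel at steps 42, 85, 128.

State at t = 0.9884 s:
  obj    pos=(+3.030,-0.984) vel=(+5.458,-1.911) ωy=+105.12

Key-timestep trajectory:
   step    t(s)  obj.x    obj.z    obj.vx   obj.vz 
     42  0.2428   +0.495  -0.096  +1.341  -0.470
     85  0.4913   +0.999  -0.272  +2.713  -0.950
    128  0.7399   +1.844  -0.568  +4.085  -1.431


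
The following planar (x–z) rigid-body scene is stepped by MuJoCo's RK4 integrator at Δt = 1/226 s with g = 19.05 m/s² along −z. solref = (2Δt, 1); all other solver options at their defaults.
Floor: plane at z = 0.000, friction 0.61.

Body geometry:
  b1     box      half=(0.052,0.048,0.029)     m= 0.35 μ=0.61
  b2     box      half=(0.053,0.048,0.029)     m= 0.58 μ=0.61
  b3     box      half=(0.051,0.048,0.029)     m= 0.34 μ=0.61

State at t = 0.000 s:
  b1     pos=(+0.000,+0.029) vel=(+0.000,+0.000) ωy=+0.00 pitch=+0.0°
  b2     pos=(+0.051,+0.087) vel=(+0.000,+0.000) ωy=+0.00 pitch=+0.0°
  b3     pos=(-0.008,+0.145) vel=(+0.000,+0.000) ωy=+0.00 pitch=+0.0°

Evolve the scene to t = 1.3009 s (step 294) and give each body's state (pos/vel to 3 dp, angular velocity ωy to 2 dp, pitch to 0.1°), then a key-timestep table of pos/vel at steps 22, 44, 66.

State at t = 1.3009 s:
  b1     pos=(+0.000,+0.029) vel=(+0.000,+0.000) ωy=+0.00 pitch=+0.0°
  b2     pos=(+0.051,+0.087) vel=(+0.000,+0.000) ωy=+0.00 pitch=+0.1°
  b3     pos=(-0.127,+0.029) vel=(+0.000,+0.000) ωy=+0.00 pitch=+180.0°

Key-timestep trajectory:
   step    t(s)  b1.x    b1.z    b1.vx   b1.vz   b2.x    b2.z    b2.vx   b2.vz   b3.x    b3.z    b3.vx   b3.vz 
     22  0.0973   +0.000  +0.029  +0.000  +0.000   +0.051  +0.087  +0.001  +0.000   -0.017  +0.141  -0.208  -0.134
     44  0.1947   +0.000  +0.029  +0.000  +0.001   +0.051  +0.087  +0.001  +0.000   -0.052  +0.110  -0.601  -0.238
     66  0.2920   +0.000  +0.029  +0.000  +0.000   +0.051  +0.087  +0.000  +0.000   -0.116  +0.053  -0.667  -1.403


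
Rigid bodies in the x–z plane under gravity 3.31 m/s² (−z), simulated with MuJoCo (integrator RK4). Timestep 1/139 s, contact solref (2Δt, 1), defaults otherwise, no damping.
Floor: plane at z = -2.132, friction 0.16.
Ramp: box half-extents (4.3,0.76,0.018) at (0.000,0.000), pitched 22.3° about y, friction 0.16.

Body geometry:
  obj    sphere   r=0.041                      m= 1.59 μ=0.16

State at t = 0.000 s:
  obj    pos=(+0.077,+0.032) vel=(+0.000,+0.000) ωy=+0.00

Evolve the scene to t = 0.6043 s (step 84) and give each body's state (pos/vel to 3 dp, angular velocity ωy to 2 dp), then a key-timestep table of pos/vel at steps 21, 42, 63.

State at t = 0.6043 s:
  obj    pos=(+0.229,-0.030) vel=(+0.502,-0.206) ωy=+13.22

Key-timestep trajectory:
   step    t(s)  obj.x    obj.z    obj.vx   obj.vz 
     21  0.1511   +0.087  +0.028  +0.126  -0.051
     42  0.3022   +0.115  +0.017  +0.251  -0.103
     63  0.4532   +0.162  -0.003  +0.376  -0.154


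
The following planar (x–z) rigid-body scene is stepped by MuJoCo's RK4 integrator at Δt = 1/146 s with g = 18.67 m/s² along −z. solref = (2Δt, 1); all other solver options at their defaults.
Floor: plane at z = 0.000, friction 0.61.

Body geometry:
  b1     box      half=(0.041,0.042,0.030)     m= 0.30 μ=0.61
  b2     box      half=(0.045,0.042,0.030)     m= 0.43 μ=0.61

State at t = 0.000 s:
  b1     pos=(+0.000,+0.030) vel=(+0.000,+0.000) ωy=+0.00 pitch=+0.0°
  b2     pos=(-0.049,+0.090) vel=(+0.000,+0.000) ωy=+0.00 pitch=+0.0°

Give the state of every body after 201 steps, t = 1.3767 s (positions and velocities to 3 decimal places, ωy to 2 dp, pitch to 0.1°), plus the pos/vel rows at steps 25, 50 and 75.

State at t = 1.3767 s:
  b1     pos=(+0.000,+0.030) vel=(+0.000,+0.000) ωy=+0.00 pitch=+0.0°
  b2     pos=(-0.091,+0.045) vel=(+0.000,+0.000) ωy=+0.00 pitch=-90.0°

Key-timestep trajectory:
   step    t(s)  b1.x    b1.z    b1.vx   b1.vz   b2.x    b2.z    b2.vx   b2.vz 
     25  0.1712   +0.000  +0.030  +0.000  +0.000   -0.089  +0.044  -0.698  -0.287
     50  0.3425   +0.000  +0.030  +0.000  +0.000   -0.114  +0.054  +0.045  -0.006
     75  0.5137   +0.000  +0.030  +0.000  +0.000   -0.087  +0.047  -0.096  -0.028


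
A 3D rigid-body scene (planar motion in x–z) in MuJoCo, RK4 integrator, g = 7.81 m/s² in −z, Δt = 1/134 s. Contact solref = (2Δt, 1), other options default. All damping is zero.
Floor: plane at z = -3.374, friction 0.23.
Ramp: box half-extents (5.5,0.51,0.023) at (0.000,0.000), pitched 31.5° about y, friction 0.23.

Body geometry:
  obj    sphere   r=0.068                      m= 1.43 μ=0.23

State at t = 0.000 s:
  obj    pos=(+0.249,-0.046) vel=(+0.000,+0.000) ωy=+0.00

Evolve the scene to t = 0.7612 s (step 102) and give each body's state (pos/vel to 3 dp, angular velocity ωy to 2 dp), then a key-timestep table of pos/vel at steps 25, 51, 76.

State at t = 0.7612 s:
  obj    pos=(+0.969,-0.487) vel=(+1.892,-1.160) ωy=+32.61

Key-timestep trajectory:
   step    t(s)  obj.x    obj.z    obj.vx   obj.vz 
     25  0.1866   +0.292  -0.072  +0.464  -0.284
     51  0.3806   +0.429  -0.156  +0.946  -0.580
     76  0.5672   +0.649  -0.291  +1.410  -0.864


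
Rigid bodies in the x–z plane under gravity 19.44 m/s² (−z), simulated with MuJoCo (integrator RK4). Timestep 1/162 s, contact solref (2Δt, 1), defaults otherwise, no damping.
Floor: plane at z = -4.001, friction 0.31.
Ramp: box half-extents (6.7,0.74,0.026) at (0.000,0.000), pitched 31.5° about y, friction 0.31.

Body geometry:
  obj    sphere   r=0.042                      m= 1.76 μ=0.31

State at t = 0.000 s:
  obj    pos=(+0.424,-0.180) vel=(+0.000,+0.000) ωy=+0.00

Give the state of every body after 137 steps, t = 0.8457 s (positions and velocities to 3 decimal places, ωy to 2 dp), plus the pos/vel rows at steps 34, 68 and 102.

State at t = 0.8457 s:
  obj    pos=(+2.636,-1.536) vel=(+5.231,-3.206) ωy=+146.05

Key-timestep trajectory:
   step    t(s)  obj.x    obj.z    obj.vx   obj.vz 
     34  0.2099   +0.560  -0.264  +1.299  -0.796
     68  0.4198   +0.969  -0.514  +2.597  -1.591
    102  0.6296   +1.650  -0.932  +3.895  -2.387


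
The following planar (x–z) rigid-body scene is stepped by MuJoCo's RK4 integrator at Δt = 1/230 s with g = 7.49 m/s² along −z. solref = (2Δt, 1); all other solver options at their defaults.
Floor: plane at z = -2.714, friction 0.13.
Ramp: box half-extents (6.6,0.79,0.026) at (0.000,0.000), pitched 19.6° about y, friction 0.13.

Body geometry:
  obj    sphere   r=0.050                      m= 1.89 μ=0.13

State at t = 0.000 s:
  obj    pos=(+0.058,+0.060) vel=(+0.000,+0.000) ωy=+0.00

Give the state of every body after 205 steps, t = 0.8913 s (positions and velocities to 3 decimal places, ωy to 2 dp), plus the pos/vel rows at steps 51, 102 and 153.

State at t = 0.8913 s:
  obj    pos=(+0.730,-0.179) vel=(+1.507,-0.537) ωy=+31.98

Key-timestep trajectory:
   step    t(s)  obj.x    obj.z    obj.vx   obj.vz 
     51  0.2217   +0.100  +0.045  +0.375  -0.134
    102  0.4435   +0.224  +0.001  +0.750  -0.267
    153  0.6652   +0.432  -0.073  +1.125  -0.401


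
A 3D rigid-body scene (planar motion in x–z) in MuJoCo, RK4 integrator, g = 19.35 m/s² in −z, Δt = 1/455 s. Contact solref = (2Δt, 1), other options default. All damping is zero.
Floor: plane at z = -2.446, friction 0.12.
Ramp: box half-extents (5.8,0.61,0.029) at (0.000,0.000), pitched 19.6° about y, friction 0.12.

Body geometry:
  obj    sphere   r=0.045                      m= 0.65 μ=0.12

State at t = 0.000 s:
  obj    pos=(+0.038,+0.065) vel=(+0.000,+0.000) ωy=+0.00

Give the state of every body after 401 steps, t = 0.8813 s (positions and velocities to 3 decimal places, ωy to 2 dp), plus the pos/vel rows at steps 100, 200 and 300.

State at t = 0.8813 s:
  obj    pos=(+1.734,-0.539) vel=(+3.850,-1.371) ωy=+90.79

Key-timestep trajectory:
   step    t(s)  obj.x    obj.z    obj.vx   obj.vz 
    100  0.2198   +0.144  +0.027  +0.960  -0.342
    200  0.4396   +0.460  -0.085  +1.920  -0.684
    300  0.6593   +0.988  -0.273  +2.880  -1.026


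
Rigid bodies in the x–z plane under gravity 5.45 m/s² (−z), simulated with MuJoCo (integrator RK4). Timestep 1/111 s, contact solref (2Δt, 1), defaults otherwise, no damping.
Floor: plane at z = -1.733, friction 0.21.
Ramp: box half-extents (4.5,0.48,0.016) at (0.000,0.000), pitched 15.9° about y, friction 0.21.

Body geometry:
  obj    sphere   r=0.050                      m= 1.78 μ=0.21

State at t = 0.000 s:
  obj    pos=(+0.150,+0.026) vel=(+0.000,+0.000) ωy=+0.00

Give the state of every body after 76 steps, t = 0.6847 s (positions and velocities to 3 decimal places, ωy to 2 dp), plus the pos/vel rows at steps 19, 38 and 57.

State at t = 0.6847 s:
  obj    pos=(+0.390,-0.043) vel=(+0.702,-0.200) ωy=+14.60

Key-timestep trajectory:
   step    t(s)  obj.x    obj.z    obj.vx   obj.vz 
     19  0.1712   +0.165  +0.022  +0.176  -0.050
     38  0.3423   +0.210  +0.009  +0.351  -0.100
     57  0.5135   +0.285  -0.013  +0.527  -0.150


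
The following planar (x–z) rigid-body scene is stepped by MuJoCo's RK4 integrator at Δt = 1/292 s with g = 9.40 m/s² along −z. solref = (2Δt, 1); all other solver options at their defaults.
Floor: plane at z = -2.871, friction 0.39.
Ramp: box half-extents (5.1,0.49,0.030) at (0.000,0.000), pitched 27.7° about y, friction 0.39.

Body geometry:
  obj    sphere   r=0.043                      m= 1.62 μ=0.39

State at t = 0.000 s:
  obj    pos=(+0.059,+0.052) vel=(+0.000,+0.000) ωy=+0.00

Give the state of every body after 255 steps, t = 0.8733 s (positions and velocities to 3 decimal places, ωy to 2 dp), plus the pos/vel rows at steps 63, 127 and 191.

State at t = 0.8733 s:
  obj    pos=(+1.113,-0.502) vel=(+2.413,-1.267) ωy=+63.38

Key-timestep trajectory:
   step    t(s)  obj.x    obj.z    obj.vx   obj.vz 
     63  0.2158   +0.123  +0.018  +0.596  -0.313
    127  0.4349   +0.320  -0.086  +1.202  -0.631
    191  0.6541   +0.650  -0.259  +1.808  -0.949


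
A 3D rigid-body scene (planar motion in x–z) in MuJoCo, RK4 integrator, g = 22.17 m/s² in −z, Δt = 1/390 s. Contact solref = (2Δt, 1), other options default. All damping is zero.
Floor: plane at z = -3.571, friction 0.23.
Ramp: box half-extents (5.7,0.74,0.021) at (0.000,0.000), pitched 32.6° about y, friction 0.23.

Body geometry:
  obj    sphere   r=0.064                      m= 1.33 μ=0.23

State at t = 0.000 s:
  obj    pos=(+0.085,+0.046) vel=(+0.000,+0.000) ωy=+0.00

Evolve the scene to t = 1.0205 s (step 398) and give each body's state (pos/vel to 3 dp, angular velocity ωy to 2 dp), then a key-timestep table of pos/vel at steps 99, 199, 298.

State at t = 1.0205 s:
  obj    pos=(+3.828,-2.347) vel=(+7.335,-4.691) ωy=+136.02

Key-timestep trajectory:
   step    t(s)  obj.x    obj.z    obj.vx   obj.vz 
     99  0.2538   +0.317  -0.102  +1.825  -1.167
    199  0.5103   +1.021  -0.552  +3.668  -2.346
    298  0.7641   +2.184  -1.296  +5.492  -3.513


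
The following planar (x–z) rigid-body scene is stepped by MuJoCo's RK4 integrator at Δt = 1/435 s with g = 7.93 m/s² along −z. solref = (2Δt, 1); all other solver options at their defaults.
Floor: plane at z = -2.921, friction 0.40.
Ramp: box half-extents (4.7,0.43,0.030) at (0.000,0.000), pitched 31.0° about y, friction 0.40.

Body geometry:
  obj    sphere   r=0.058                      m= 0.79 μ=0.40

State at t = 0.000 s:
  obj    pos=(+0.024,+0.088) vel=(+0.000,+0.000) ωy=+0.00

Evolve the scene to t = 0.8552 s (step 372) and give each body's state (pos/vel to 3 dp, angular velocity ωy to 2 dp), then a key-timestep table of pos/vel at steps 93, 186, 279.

State at t = 0.8552 s:
  obj    pos=(+0.939,-0.461) vel=(+2.139,-1.285) ωy=+43.01

Key-timestep trajectory:
   step    t(s)  obj.x    obj.z    obj.vx   obj.vz 
     93  0.2138   +0.081  +0.054  +0.535  -0.321
    186  0.4276   +0.253  -0.049  +1.069  -0.642
    279  0.6414   +0.538  -0.221  +1.604  -0.964


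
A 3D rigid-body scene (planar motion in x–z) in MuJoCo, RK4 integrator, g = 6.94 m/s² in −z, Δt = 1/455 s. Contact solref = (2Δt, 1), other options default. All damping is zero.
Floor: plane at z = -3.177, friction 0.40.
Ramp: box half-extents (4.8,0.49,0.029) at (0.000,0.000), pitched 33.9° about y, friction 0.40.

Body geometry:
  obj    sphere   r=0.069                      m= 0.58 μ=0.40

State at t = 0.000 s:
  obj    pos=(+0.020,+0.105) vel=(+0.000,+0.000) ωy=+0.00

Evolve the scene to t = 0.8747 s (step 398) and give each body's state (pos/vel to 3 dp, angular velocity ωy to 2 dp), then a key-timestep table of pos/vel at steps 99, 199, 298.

State at t = 0.8747 s:
  obj    pos=(+0.898,-0.485) vel=(+2.007,-1.349) ωy=+35.05

Key-timestep trajectory:
   step    t(s)  obj.x    obj.z    obj.vx   obj.vz 
     99  0.2176   +0.074  +0.068  +0.499  -0.336
    199  0.4374   +0.239  -0.043  +1.004  -0.674
    298  0.6549   +0.512  -0.226  +1.503  -1.010


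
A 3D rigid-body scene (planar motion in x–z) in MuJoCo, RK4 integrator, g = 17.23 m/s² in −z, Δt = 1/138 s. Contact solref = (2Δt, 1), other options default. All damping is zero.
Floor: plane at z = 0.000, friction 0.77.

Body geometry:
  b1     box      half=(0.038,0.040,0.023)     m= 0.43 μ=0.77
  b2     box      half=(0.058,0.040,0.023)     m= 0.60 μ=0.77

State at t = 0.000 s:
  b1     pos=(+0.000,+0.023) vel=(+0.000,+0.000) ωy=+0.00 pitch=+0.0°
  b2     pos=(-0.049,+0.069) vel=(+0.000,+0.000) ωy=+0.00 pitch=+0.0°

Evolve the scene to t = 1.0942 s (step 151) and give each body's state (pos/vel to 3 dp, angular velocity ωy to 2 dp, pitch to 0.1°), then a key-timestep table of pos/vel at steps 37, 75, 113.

State at t = 1.0942 s:
  b1     pos=(+0.001,+0.023) vel=(+0.001,+0.000) ωy=+0.00 pitch=+0.0°
  b2     pos=(-0.061,+0.055) vel=(+0.000,-0.001) ωy=+0.03 pitch=-40.7°

Key-timestep trajectory:
   step    t(s)  b1.x    b1.z    b1.vx   b1.vz   b2.x    b2.z    b2.vx   b2.vz 
     37  0.2681   +0.000  +0.023  +0.001  +0.000   -0.061  +0.056  -0.004  +0.001
     75  0.5435   +0.001  +0.023  +0.001  +0.000   -0.061  +0.056  +0.000  -0.001
    113  0.8188   +0.001  +0.023  +0.001  +0.000   -0.061  +0.055  +0.000  -0.001


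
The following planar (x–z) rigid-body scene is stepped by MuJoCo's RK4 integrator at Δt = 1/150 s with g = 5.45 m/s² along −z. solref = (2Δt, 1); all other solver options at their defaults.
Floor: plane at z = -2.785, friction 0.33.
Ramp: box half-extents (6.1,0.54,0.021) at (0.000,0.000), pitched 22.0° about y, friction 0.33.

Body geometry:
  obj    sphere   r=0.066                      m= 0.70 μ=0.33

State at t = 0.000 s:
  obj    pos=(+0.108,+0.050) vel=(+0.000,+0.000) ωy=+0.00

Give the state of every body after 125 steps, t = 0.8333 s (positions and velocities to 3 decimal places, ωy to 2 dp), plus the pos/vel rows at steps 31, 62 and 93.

State at t = 0.8333 s:
  obj    pos=(+0.578,-0.140) vel=(+1.127,-0.455) ωy=+18.41

Key-timestep trajectory:
   step    t(s)  obj.x    obj.z    obj.vx   obj.vz 
     31  0.2067   +0.137  +0.038  +0.280  -0.113
     62  0.4133   +0.224  +0.003  +0.559  -0.226
     93  0.6200   +0.368  -0.055  +0.838  -0.339


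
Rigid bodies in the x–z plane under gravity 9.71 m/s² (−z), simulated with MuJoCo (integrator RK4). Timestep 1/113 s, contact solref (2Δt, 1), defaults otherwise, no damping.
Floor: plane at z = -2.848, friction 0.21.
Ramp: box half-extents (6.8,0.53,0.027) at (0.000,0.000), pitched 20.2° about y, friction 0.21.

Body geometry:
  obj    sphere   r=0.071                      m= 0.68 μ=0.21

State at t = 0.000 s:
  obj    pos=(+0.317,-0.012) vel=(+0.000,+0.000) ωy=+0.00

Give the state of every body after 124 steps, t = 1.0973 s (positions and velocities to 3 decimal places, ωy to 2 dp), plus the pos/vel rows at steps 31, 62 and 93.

State at t = 1.0973 s:
  obj    pos=(+1.670,-0.510) vel=(+2.466,-0.907) ωy=+37.00

Key-timestep trajectory:
   step    t(s)  obj.x    obj.z    obj.vx   obj.vz 
     31  0.2743   +0.402  -0.043  +0.617  -0.227
     62  0.5487   +0.655  -0.137  +1.233  -0.454
     93  0.8230   +1.078  -0.292  +1.850  -0.681


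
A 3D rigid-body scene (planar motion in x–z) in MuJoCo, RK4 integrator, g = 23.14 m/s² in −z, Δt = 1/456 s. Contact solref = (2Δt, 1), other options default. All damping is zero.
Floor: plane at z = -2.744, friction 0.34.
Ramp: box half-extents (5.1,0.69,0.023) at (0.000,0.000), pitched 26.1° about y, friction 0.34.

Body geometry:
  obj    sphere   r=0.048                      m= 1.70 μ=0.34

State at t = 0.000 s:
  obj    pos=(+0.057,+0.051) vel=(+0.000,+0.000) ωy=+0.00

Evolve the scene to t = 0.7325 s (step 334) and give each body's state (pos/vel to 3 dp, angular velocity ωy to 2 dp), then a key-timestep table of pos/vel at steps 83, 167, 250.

State at t = 0.7325 s:
  obj    pos=(+1.809,-0.807) vel=(+4.783,-2.343) ωy=+110.95

Key-timestep trajectory:
   step    t(s)  obj.x    obj.z    obj.vx   obj.vz 
     83  0.1820   +0.165  -0.002  +1.189  -0.582
    167  0.3662   +0.495  -0.163  +2.392  -1.172
    250  0.5482   +1.039  -0.430  +3.580  -1.754


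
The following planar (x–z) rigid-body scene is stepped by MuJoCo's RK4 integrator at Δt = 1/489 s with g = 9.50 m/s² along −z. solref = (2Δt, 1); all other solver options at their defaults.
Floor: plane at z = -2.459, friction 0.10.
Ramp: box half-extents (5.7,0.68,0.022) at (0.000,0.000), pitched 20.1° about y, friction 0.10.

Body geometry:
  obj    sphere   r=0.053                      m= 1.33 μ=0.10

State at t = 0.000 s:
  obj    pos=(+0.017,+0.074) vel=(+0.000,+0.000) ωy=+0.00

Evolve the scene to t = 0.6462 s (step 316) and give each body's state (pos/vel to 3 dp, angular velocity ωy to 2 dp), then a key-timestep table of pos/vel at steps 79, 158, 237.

State at t = 0.6462 s:
  obj    pos=(+0.483,-0.097) vel=(+1.442,-0.521) ωy=+27.19

Key-timestep trajectory:
   step    t(s)  obj.x    obj.z    obj.vx   obj.vz 
     79  0.1616   +0.046  +0.063  +0.361  -0.130
    158  0.3231   +0.133  +0.031  +0.719  -0.268
    237  0.4847   +0.279  -0.022  +1.080  -0.397


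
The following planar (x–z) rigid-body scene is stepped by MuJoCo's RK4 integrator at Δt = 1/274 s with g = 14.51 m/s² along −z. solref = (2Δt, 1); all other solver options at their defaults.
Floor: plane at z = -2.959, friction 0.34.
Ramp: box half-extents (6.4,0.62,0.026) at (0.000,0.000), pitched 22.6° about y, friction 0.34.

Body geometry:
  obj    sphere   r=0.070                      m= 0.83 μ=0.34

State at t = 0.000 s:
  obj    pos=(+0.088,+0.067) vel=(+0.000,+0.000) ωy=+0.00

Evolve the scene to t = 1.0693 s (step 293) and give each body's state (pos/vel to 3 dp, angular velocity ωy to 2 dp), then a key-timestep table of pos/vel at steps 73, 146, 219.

State at t = 1.0693 s:
  obj    pos=(+2.191,-0.808) vel=(+3.932,-1.637) ωy=+60.84

Key-timestep trajectory:
   step    t(s)  obj.x    obj.z    obj.vx   obj.vz 
     73  0.2664   +0.219  +0.013  +0.980  -0.408
    146  0.5328   +0.610  -0.150  +1.959  -0.816
    219  0.7993   +1.263  -0.422  +2.939  -1.223


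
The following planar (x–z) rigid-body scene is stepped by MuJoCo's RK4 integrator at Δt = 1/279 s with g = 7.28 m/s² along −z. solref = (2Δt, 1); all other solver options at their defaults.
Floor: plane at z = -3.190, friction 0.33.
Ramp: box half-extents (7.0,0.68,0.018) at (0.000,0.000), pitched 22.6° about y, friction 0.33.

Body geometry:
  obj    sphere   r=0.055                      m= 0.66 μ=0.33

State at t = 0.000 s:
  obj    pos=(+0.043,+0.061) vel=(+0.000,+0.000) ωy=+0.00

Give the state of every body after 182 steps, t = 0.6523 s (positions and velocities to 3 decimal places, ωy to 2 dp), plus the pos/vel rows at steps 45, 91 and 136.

State at t = 0.6523 s:
  obj    pos=(+0.436,-0.102) vel=(+1.204,-0.501) ωy=+23.70

Key-timestep trajectory:
   step    t(s)  obj.x    obj.z    obj.vx   obj.vz 
     45  0.1613   +0.067  +0.051  +0.298  -0.124
     91  0.3262   +0.141  +0.020  +0.602  -0.251
    136  0.4875   +0.262  -0.030  +0.899  -0.374


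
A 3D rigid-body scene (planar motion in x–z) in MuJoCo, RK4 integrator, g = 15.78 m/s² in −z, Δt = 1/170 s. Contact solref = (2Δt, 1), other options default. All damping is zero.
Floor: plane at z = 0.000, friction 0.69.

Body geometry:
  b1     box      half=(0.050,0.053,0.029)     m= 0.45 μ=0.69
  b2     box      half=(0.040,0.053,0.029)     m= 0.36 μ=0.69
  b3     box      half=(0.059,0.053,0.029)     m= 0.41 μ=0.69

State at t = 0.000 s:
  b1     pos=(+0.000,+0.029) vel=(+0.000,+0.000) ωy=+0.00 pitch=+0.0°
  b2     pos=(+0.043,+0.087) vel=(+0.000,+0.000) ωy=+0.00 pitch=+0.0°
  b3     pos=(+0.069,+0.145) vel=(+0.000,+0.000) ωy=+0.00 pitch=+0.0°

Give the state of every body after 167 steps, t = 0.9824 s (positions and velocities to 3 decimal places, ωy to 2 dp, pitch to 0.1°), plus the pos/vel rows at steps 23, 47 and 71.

State at t = 0.9824 s:
  b1     pos=(+0.000,+0.029) vel=(+0.000,+0.000) ωy=+0.00 pitch=+0.0°
  b2     pos=(+0.084,+0.040) vel=(+0.000,+0.000) ωy=+0.00 pitch=+90.0°
  b3     pos=(+0.262,+0.029) vel=(+0.000,+0.000) ωy=+0.00 pitch=+180.0°

Key-timestep trajectory:
   step    t(s)  b1.x    b1.z    b1.vx   b1.vz   b2.x    b2.z    b2.vx   b2.vz   b3.x    b3.z    b3.vx   b3.vz 
     23  0.1353   +0.000  +0.029  -0.001  +0.000   +0.049  +0.088  +0.119  +0.003   +0.088  +0.138  +0.327  -0.148
     47  0.2765   +0.000  +0.029  +0.000  +0.000   +0.085  +0.049  +0.323  -1.021   +0.164  +0.059  +0.770  -0.099
     71  0.4176   +0.000  +0.029  +0.000  +0.000   +0.084  +0.040  +0.000  +0.000   +0.243  +0.049  +0.630  -0.532


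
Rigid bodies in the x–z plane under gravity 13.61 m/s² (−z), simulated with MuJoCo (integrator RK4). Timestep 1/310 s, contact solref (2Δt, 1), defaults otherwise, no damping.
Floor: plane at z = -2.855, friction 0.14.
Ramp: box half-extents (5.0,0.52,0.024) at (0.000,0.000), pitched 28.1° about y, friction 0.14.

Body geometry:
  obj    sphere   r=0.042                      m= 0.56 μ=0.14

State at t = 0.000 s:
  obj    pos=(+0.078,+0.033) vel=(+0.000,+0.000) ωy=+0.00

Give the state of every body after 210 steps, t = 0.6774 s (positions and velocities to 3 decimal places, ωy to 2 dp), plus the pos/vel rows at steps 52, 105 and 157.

State at t = 0.6774 s:
  obj    pos=(+1.036,-0.478) vel=(+2.829,-1.504) ωy=+67.76

Key-timestep trajectory:
   step    t(s)  obj.x    obj.z    obj.vx   obj.vz 
     52  0.1677   +0.137  +0.002  +0.697  -0.383
    105  0.3387   +0.318  -0.095  +1.418  -0.743
    157  0.5065   +0.613  -0.253  +2.111  -1.135


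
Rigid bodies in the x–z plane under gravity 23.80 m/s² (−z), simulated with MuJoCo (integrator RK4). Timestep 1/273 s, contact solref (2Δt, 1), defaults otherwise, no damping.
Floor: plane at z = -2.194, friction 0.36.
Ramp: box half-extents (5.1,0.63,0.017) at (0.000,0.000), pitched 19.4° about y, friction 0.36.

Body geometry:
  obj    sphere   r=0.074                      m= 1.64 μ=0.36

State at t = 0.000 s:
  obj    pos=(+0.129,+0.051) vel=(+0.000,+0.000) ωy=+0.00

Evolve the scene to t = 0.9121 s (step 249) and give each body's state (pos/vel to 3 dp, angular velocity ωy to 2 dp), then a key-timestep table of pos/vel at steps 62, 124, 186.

State at t = 0.9121 s:
  obj    pos=(+2.345,-0.729) vel=(+4.858,-1.711) ωy=+69.59

Key-timestep trajectory:
   step    t(s)  obj.x    obj.z    obj.vx   obj.vz 
     62  0.2271   +0.266  +0.003  +1.210  -0.426
    124  0.4542   +0.679  -0.142  +2.419  -0.852
    186  0.6813   +1.365  -0.384  +3.629  -1.278


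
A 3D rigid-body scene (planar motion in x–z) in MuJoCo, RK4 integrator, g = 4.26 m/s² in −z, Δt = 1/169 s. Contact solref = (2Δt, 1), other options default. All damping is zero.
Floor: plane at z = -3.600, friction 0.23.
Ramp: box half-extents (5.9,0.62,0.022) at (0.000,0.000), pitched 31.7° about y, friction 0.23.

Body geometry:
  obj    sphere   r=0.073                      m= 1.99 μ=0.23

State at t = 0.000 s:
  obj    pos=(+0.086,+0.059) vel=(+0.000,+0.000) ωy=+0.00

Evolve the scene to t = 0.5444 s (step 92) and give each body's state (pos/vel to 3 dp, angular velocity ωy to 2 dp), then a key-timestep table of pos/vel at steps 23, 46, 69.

State at t = 0.5444 s:
  obj    pos=(+0.288,-0.066) vel=(+0.741,-0.457) ωy=+11.92

Key-timestep trajectory:
   step    t(s)  obj.x    obj.z    obj.vx   obj.vz 
     23  0.1361   +0.099  +0.051  +0.185  -0.114
     46  0.2722   +0.136  +0.027  +0.370  -0.229
     69  0.4083   +0.199  -0.011  +0.556  -0.343


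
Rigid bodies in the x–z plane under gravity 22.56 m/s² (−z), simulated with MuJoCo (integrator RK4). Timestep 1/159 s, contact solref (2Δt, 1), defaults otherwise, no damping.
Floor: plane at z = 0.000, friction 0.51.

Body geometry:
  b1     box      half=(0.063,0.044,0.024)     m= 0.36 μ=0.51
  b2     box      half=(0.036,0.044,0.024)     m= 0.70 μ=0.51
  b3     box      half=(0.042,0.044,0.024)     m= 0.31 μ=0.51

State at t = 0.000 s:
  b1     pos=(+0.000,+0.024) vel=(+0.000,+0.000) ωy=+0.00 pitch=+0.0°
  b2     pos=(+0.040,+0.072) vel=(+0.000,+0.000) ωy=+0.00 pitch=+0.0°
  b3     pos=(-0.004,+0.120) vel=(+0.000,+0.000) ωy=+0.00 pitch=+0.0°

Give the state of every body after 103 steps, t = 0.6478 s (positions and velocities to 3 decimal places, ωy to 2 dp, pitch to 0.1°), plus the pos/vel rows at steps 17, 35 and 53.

State at t = 0.6478 s:
  b1     pos=(+0.000,+0.024) vel=(+0.000,+0.000) ωy=+0.00 pitch=+0.0°
  b2     pos=(+0.040,+0.072) vel=(+0.000,+0.000) ωy=+0.00 pitch=+0.0°
  b3     pos=(-0.121,+0.024) vel=(+0.000,+0.000) ωy=+0.00 pitch=+180.0°

Key-timestep trajectory:
   step    t(s)  b1.x    b1.z    b1.vx   b1.vz   b2.x    b2.z    b2.vx   b2.vz   b3.x    b3.z    b3.vx   b3.vz 
     17  0.1069   +0.000  +0.024  +0.000  +0.000   +0.040  +0.072  +0.000  +0.001   -0.022  +0.101  -0.292  -0.706
     35  0.2201   +0.000  +0.024  +0.000  +0.000   +0.040  +0.072  +0.000  +0.000   -0.069  +0.093  -0.355  -0.050
     53  0.3333   +0.000  +0.024  +0.000  +0.000   +0.040  +0.072  +0.000  +0.000   -0.123  +0.016  -0.115  -0.322


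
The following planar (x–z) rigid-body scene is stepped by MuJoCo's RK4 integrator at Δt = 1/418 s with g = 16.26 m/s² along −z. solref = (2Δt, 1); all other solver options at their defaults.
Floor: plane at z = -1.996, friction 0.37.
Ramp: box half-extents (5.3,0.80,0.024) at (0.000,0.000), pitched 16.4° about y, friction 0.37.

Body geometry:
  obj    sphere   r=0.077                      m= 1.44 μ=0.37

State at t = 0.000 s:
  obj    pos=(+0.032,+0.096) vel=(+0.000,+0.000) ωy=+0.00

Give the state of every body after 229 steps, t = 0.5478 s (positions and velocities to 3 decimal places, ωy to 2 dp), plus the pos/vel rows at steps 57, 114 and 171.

State at t = 0.5478 s:
  obj    pos=(+0.504,-0.043) vel=(+1.723,-0.507) ωy=+23.33

Key-timestep trajectory:
   step    t(s)  obj.x    obj.z    obj.vx   obj.vz 
     57  0.1364   +0.061  +0.087  +0.429  -0.126
    114  0.2727   +0.149  +0.061  +0.858  -0.253
    171  0.4091   +0.295  +0.018  +1.287  -0.379


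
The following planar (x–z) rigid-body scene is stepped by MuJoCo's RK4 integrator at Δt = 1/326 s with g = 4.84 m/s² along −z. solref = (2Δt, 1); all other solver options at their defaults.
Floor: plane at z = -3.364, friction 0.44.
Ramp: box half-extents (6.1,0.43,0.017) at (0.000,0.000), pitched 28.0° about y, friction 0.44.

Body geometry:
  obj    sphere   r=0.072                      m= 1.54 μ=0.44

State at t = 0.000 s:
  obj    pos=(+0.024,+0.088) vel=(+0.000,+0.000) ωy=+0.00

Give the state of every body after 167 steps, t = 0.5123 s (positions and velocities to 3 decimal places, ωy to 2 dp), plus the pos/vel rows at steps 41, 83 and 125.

State at t = 0.5123 s:
  obj    pos=(+0.212,-0.012) vel=(+0.734,-0.390) ωy=+11.55

Key-timestep trajectory:
   step    t(s)  obj.x    obj.z    obj.vx   obj.vz 
     41  0.1258   +0.035  +0.082  +0.180  -0.096
     83  0.2546   +0.070  +0.063  +0.365  -0.194
    125  0.3834   +0.129  +0.032  +0.550  -0.292


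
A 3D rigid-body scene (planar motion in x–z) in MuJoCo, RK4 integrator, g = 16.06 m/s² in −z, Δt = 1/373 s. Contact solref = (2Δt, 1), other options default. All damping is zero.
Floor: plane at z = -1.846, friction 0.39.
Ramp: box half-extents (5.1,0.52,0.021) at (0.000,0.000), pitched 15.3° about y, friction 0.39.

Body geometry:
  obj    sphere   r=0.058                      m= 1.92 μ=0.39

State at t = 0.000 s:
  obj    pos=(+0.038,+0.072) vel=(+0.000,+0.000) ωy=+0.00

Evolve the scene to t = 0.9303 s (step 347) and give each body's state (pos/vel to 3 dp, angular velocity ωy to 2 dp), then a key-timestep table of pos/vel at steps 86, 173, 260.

State at t = 0.9303 s:
  obj    pos=(+1.301,-0.274) vel=(+2.716,-0.743) ωy=+48.55

Key-timestep trajectory:
   step    t(s)  obj.x    obj.z    obj.vx   obj.vz 
     86  0.2306   +0.116  +0.050  +0.673  -0.184
    173  0.4638   +0.352  -0.014  +1.354  -0.370
    260  0.6971   +0.747  -0.123  +2.035  -0.557


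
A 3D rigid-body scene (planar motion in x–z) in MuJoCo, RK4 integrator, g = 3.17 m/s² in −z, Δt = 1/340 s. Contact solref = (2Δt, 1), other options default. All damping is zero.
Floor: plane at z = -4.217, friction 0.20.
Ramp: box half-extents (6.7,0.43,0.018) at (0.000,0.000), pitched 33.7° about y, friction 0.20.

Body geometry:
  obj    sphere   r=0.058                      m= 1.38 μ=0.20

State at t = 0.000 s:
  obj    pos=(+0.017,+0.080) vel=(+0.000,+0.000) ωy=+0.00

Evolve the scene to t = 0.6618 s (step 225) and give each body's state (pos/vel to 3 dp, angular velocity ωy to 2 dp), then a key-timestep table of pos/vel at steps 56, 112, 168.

State at t = 0.6618 s:
  obj    pos=(+0.246,-0.073) vel=(+0.692,-0.461) ωy=+14.33

Key-timestep trajectory:
   step    t(s)  obj.x    obj.z    obj.vx   obj.vz 
     56  0.1647   +0.031  +0.071  +0.172  -0.115
    112  0.3294   +0.074  +0.042  +0.344  -0.230
    168  0.4941   +0.145  -0.005  +0.517  -0.344


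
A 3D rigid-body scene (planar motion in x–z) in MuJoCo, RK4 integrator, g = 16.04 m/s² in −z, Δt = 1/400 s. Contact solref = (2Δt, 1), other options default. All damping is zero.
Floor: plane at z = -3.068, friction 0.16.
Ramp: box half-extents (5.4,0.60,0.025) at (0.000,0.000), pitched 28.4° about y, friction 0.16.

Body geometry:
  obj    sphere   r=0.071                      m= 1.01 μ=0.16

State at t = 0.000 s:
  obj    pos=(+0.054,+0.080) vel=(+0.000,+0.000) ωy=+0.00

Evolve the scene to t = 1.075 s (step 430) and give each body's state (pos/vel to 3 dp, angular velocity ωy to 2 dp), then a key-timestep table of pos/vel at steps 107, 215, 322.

State at t = 1.075 s:
  obj    pos=(+2.824,-1.418) vel=(+5.153,-2.786) ωy=+82.50

Key-timestep trajectory:
   step    t(s)  obj.x    obj.z    obj.vx   obj.vz 
    107  0.2675   +0.226  -0.013  +1.283  -0.693
    215  0.5375   +0.747  -0.295  +2.577  -1.393
    322  0.8050   +1.607  -0.760  +3.859  -2.087


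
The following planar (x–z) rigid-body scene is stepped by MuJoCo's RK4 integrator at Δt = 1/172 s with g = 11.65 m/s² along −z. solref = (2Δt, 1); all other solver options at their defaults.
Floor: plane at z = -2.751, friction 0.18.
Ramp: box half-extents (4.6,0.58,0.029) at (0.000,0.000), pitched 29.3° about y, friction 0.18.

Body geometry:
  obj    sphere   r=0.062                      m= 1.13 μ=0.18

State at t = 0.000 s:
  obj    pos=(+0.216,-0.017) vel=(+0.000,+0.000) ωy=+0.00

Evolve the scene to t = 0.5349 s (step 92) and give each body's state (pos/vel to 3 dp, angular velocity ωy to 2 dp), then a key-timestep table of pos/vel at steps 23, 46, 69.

State at t = 0.5349 s:
  obj    pos=(+0.724,-0.302) vel=(+1.900,-1.066) ωy=+35.11

Key-timestep trajectory:
   step    t(s)  obj.x    obj.z    obj.vx   obj.vz 
     23  0.1337   +0.248  -0.035  +0.475  -0.267
     46  0.2674   +0.343  -0.088  +0.950  -0.533
     69  0.4012   +0.502  -0.177  +1.425  -0.800


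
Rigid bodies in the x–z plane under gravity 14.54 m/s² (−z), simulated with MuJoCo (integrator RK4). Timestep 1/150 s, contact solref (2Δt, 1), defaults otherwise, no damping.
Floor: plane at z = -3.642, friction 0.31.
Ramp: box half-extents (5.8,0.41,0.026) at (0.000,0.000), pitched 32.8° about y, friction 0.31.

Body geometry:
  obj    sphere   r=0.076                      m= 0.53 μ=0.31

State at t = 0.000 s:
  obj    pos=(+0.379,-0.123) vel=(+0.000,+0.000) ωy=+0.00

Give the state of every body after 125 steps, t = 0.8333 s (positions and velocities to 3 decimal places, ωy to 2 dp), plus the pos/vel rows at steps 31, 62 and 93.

State at t = 0.8333 s:
  obj    pos=(+2.021,-1.181) vel=(+3.941,-2.540) ωy=+61.67

Key-timestep trajectory:
   step    t(s)  obj.x    obj.z    obj.vx   obj.vz 
     31  0.2067   +0.480  -0.188  +0.978  -0.630
     62  0.4133   +0.783  -0.383  +1.955  -1.260
     93  0.6200   +1.288  -0.709  +2.932  -1.890


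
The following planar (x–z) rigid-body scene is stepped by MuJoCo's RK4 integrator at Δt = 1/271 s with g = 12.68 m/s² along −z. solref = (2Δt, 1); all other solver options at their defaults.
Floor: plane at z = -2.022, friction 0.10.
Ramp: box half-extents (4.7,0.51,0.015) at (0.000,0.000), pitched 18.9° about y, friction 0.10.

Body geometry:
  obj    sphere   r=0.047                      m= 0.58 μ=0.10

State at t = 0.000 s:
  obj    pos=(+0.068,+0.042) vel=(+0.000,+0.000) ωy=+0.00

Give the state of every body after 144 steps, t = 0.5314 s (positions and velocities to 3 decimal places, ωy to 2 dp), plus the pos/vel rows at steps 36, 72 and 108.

State at t = 0.5314 s:
  obj    pos=(+0.460,-0.092) vel=(+1.475,-0.505) ωy=+33.15

Key-timestep trajectory:
   step    t(s)  obj.x    obj.z    obj.vx   obj.vz 
     36  0.1328   +0.093  +0.034  +0.369  -0.126
     72  0.2657   +0.166  +0.009  +0.738  -0.253
    108  0.3985   +0.289  -0.033  +1.106  -0.379


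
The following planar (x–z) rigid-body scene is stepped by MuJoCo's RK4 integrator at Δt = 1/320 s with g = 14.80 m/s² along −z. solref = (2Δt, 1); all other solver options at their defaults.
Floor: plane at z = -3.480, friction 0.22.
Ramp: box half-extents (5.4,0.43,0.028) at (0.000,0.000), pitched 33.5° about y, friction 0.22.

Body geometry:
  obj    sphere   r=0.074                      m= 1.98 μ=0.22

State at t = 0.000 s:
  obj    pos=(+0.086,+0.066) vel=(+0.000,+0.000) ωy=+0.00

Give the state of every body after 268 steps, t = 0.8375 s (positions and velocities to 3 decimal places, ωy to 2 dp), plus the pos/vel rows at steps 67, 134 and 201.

State at t = 0.8375 s:
  obj    pos=(+1.792,-1.064) vel=(+4.075,-2.697) ωy=+66.02

Key-timestep trajectory:
   step    t(s)  obj.x    obj.z    obj.vx   obj.vz 
     67  0.2094   +0.193  -0.005  +1.019  -0.674
    134  0.4188   +0.513  -0.217  +2.038  -1.349
    201  0.6281   +1.046  -0.570  +3.056  -2.023


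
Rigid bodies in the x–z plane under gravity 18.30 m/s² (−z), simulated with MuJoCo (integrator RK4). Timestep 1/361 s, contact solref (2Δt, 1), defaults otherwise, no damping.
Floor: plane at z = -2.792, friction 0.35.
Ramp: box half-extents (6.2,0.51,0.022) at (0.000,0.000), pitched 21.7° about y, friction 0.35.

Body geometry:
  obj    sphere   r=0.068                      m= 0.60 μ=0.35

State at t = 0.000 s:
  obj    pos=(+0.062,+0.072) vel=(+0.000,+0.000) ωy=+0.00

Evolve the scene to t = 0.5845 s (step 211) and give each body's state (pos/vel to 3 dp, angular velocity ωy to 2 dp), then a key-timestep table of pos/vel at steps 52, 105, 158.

State at t = 0.5845 s:
  obj    pos=(+0.829,-0.233) vel=(+2.625,-1.045) ωy=+41.54

Key-timestep trajectory:
   step    t(s)  obj.x    obj.z    obj.vx   obj.vz 
     52  0.1440   +0.109  +0.054  +0.647  -0.257
    105  0.2909   +0.252  -0.003  +1.306  -0.520
    158  0.4377   +0.492  -0.099  +1.966  -0.782


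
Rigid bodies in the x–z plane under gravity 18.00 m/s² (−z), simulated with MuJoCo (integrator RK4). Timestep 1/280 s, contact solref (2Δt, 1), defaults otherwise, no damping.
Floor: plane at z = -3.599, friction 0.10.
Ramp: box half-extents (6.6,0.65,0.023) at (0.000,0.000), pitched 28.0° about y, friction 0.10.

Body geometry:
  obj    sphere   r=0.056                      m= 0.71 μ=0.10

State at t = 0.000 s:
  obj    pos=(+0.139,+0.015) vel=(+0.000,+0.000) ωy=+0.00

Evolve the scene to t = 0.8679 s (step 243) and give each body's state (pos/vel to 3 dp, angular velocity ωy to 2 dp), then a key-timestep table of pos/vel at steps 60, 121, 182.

State at t = 0.8679 s:
  obj    pos=(+2.421,-1.197) vel=(+5.245,-2.826) ωy=+61.40

Key-timestep trajectory:
   step    t(s)  obj.x    obj.z    obj.vx   obj.vz 
     60  0.2143   +0.278  -0.059  +1.297  -0.692
    121  0.4321   +0.705  -0.285  +2.605  -1.424
    182  0.6500   +1.419  -0.665  +3.915  -2.151


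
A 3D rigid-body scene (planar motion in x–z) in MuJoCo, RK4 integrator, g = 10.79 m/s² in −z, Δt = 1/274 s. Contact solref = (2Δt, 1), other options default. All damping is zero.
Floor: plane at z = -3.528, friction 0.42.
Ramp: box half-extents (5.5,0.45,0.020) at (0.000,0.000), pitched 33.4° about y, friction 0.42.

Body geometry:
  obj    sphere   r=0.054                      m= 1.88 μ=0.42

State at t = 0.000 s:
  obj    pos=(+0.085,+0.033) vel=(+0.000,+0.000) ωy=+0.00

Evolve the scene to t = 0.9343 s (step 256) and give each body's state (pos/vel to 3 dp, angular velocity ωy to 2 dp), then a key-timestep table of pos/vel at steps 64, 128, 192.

State at t = 0.9343 s:
  obj    pos=(+1.631,-0.987) vel=(+3.309,-2.182) ωy=+73.40

Key-timestep trajectory:
   step    t(s)  obj.x    obj.z    obj.vx   obj.vz 
     64  0.2336   +0.182  -0.031  +0.827  -0.546
    128  0.4672   +0.471  -0.222  +1.655  -1.091
    192  0.7007   +0.955  -0.541  +2.482  -1.637


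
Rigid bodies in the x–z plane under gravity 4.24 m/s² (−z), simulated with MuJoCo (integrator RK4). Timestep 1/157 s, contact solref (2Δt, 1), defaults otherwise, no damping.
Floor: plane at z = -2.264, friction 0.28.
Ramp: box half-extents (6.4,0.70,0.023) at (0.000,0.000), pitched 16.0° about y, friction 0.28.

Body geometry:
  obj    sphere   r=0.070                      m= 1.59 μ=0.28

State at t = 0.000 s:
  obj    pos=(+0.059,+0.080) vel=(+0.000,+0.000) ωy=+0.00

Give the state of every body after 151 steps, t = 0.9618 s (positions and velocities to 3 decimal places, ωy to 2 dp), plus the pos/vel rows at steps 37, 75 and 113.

State at t = 0.9618 s:
  obj    pos=(+0.430,-0.027) vel=(+0.772,-0.221) ωy=+11.47

Key-timestep trajectory:
   step    t(s)  obj.x    obj.z    obj.vx   obj.vz 
     37  0.2357   +0.081  +0.073  +0.189  -0.054
     75  0.4777   +0.151  +0.054  +0.383  -0.110
    113  0.7197   +0.267  +0.020  +0.578  -0.166


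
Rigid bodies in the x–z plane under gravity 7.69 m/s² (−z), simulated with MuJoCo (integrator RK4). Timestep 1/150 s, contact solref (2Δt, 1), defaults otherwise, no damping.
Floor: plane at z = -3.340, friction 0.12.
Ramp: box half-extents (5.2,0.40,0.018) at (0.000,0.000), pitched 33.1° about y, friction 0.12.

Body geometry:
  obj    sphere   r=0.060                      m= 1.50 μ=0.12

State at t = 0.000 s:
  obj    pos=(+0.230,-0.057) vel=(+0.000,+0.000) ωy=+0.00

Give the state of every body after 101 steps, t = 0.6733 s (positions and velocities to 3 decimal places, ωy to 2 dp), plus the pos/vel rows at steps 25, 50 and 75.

State at t = 0.6733 s:
  obj    pos=(+0.881,-0.481) vel=(+1.932,-1.261) ωy=+21.67

Key-timestep trajectory:
   step    t(s)  obj.x    obj.z    obj.vx   obj.vz 
     25  0.1667   +0.270  -0.083  +0.486  -0.297
     50  0.3333   +0.390  -0.161  +0.945  -0.648
     75  0.5000   +0.589  -0.291  +1.446  -0.913
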